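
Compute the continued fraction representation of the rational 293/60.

Run the Euclidean algorithm on 293 and 60; the successive quotients are the partial quotients a_0, a_1, ... (each step inverts the fractional part left over by the previous one):
  293 = 4*60 + 53, so a_0 = 4.
  60 = 1*53 + 7, so a_1 = 1.
  53 = 7*7 + 4, so a_2 = 7.
  7 = 1*4 + 3, so a_3 = 1.
  4 = 1*3 + 1, so a_4 = 1.
  3 = 3*1 + 0, so a_5 = 3.
The remainder reaches 0 after 6 divisions, so the expansion has 6 partial quotients, read off in order.

[4; 1, 7, 1, 1, 3]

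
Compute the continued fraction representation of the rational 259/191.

Run the Euclidean algorithm on 259 and 191; the successive quotients are the partial quotients a_0, a_1, ... (each step inverts the fractional part left over by the previous one):
  259 = 1*191 + 68, so a_0 = 1.
  191 = 2*68 + 55, so a_1 = 2.
  68 = 1*55 + 13, so a_2 = 1.
  55 = 4*13 + 3, so a_3 = 4.
  13 = 4*3 + 1, so a_4 = 4.
  3 = 3*1 + 0, so a_5 = 3.
The remainder reaches 0 after 6 divisions, so the expansion has 6 partial quotients, read off in order.

[1; 2, 1, 4, 4, 3]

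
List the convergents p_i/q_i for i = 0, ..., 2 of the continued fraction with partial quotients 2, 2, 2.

Using the convergent recurrence p_i = a_i*p_{i-1} + p_{i-2}, q_i = a_i*q_{i-1} + q_{i-2} with p_{-2}=0, p_{-1}=1, q_{-2}=1, q_{-1}=0:
  i=0: a_0=2, p_0 = 2*1 + 0 = 2, q_0 = 2*0 + 1 = 1.
  i=1: a_1=2, p_1 = 2*2 + 1 = 5, q_1 = 2*1 + 0 = 2.
  i=2: a_2=2, p_2 = 2*5 + 2 = 12, q_2 = 2*2 + 1 = 5.

2/1, 5/2, 12/5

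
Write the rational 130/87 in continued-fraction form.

[1; 2, 43]

Run the Euclidean algorithm on 130 and 87; the successive quotients are the partial quotients a_0, a_1, ... (each step inverts the fractional part left over by the previous one):
  130 = 1*87 + 43, so a_0 = 1.
  87 = 2*43 + 1, so a_1 = 2.
  43 = 43*1 + 0, so a_2 = 43.
The remainder reaches 0 after 3 divisions, so the expansion has 3 partial quotients, read off in order.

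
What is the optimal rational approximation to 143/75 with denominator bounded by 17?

Expand x = 143/75 as a continued fraction with the Euclidean algorithm:
  143 = 1*75 + 68, so a_0 = 1.
  75 = 1*68 + 7, so a_1 = 1.
  68 = 9*7 + 5, so a_2 = 9.
  7 = 1*5 + 2, so a_3 = 1.
  5 = 2*2 + 1, so a_4 = 2.
  2 = 2*1 + 0, so a_5 = 2.
so x = [1; 1, 9, 1, 2, 2].
Convergents (p_i = a_i*p_{i-1} + p_{i-2}, q_i = a_i*q_{i-1} + q_{i-2} with p_{-2}=0, p_{-1}=1, q_{-2}=1, q_{-1}=0), until the denominator exceeds 17:
  i=0: a_0=1, p_0 = 1*1 + 0 = 1, q_0 = 1*0 + 1 = 1.
  i=1: a_1=1, p_1 = 1*1 + 1 = 2, q_1 = 1*1 + 0 = 1.
  i=2: a_2=9, p_2 = 9*2 + 1 = 19, q_2 = 9*1 + 1 = 10.
  i=3: a_3=1, p_3 = 1*19 + 2 = 21, q_3 = 1*10 + 1 = 11.
  i=4: a_4=2, p_4 = 2*21 + 19 = 61, q_4 = 2*11 + 10 = 32.
q_4 = 32 > 17, so the last convergent with denominator <= 17 is p_3/q_3 = 21/11.
The closest fraction with denominator <= 17 is either p_3/q_3 or the intermediate fraction (k*p_3 + p_2)/(k*q_3 + q_2) with the largest k >= 1 whose denominator stays <= 17; these approach x as k grows, and every other convergent or intermediate fraction in range is farther away.
Largest k: floor((17 - q_2)/q_3) = floor((17 - 10)/11) = 0.
Since k = 0, no intermediate fraction beyond p_3/q_3 has denominator <= 17, so the convergent 21/11 is the closest (its error is |143*11 - 21*75|/(75*11) = 2/825).

21/11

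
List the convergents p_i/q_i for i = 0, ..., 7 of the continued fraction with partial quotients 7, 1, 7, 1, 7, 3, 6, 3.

Using the convergent recurrence p_i = a_i*p_{i-1} + p_{i-2}, q_i = a_i*q_{i-1} + q_{i-2} with p_{-2}=0, p_{-1}=1, q_{-2}=1, q_{-1}=0:
  i=0: a_0=7, p_0 = 7*1 + 0 = 7, q_0 = 7*0 + 1 = 1.
  i=1: a_1=1, p_1 = 1*7 + 1 = 8, q_1 = 1*1 + 0 = 1.
  i=2: a_2=7, p_2 = 7*8 + 7 = 63, q_2 = 7*1 + 1 = 8.
  i=3: a_3=1, p_3 = 1*63 + 8 = 71, q_3 = 1*8 + 1 = 9.
  i=4: a_4=7, p_4 = 7*71 + 63 = 560, q_4 = 7*9 + 8 = 71.
  i=5: a_5=3, p_5 = 3*560 + 71 = 1751, q_5 = 3*71 + 9 = 222.
  i=6: a_6=6, p_6 = 6*1751 + 560 = 11066, q_6 = 6*222 + 71 = 1403.
  i=7: a_7=3, p_7 = 3*11066 + 1751 = 34949, q_7 = 3*1403 + 222 = 4431.

7/1, 8/1, 63/8, 71/9, 560/71, 1751/222, 11066/1403, 34949/4431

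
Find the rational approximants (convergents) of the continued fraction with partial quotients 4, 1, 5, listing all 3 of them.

4/1, 5/1, 29/6

Using the convergent recurrence p_i = a_i*p_{i-1} + p_{i-2}, q_i = a_i*q_{i-1} + q_{i-2} with p_{-2}=0, p_{-1}=1, q_{-2}=1, q_{-1}=0:
  i=0: a_0=4, p_0 = 4*1 + 0 = 4, q_0 = 4*0 + 1 = 1.
  i=1: a_1=1, p_1 = 1*4 + 1 = 5, q_1 = 1*1 + 0 = 1.
  i=2: a_2=5, p_2 = 5*5 + 4 = 29, q_2 = 5*1 + 1 = 6.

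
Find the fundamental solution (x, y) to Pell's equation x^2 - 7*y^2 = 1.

(x, y) = (8, 3)

First expand sqrt(7) as a continued fraction. With x_i = (sqrt(7) + m_i)/d_i and (m_0, d_0) = (0, 1): a_0 = floor(sqrt(7)) = 2, since 2^2 = 4 <= 7 < 9 = 3^2.
Iterate m_{i+1} = d_i*a_i - m_i, d_{i+1} = (7 - m_{i+1}^2)/d_i, a_{i+1} = floor((a_0 + m_{i+1})/d_{i+1}):
  m_1 = 1*2 - 0 = 2, d_1 = (7 - 2^2)/1 = 3/1 = 3, a_1 = floor((2 + 2)/3) = 1.
  m_2 = 3*1 - 2 = 1, d_2 = (7 - 1^2)/3 = 6/3 = 2, a_2 = floor((2 + 1)/2) = 1.
  m_3 = 2*1 - 1 = 1, d_3 = (7 - 1^2)/2 = 6/2 = 3, a_3 = floor((2 + 1)/3) = 1.
  m_4 = 3*1 - 1 = 2, d_4 = (7 - 2^2)/3 = 3/3 = 1, a_4 = floor((2 + 2)/1) = 4.
  m_5 = 1*4 - 2 = 2, d_5 = (7 - 2^2)/1 = 3/1 = 3: (m_5, d_5) = (m_1, d_1) = (2, 3), so from here the quotients repeat a_1, ..., a_4; the period length is 4.
So sqrt(7) = [2; (1, 1, 1, 4)] with period length k = 4.
k is even, so the fundamental solution of x^2 - 7y^2 = 1 is (p_{k-1}, q_{k-1}) = (p_3, q_3); compute convergents through index 3.
Convergents (p_i = a_i*p_{i-1} + p_{i-2}, q_i = a_i*q_{i-1} + q_{i-2} with p_{-2}=0, p_{-1}=1, q_{-2}=1, q_{-1}=0):
  i=0: a_0=2, p_0 = 2*1 + 0 = 2, q_0 = 2*0 + 1 = 1.
  i=1: a_1=1, p_1 = 1*2 + 1 = 3, q_1 = 1*1 + 0 = 1.
  i=2: a_2=1, p_2 = 1*3 + 2 = 5, q_2 = 1*1 + 1 = 2.
  i=3: a_3=1, p_3 = 1*5 + 3 = 8, q_3 = 1*2 + 1 = 3.
Check: 8^2 - 7*3^2 = 64 - 63 = 1, so (x, y) = (8, 3) solves the equation, and by the theorem it is the least positive solution.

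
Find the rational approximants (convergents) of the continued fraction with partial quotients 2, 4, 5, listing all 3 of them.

Using the convergent recurrence p_i = a_i*p_{i-1} + p_{i-2}, q_i = a_i*q_{i-1} + q_{i-2} with p_{-2}=0, p_{-1}=1, q_{-2}=1, q_{-1}=0:
  i=0: a_0=2, p_0 = 2*1 + 0 = 2, q_0 = 2*0 + 1 = 1.
  i=1: a_1=4, p_1 = 4*2 + 1 = 9, q_1 = 4*1 + 0 = 4.
  i=2: a_2=5, p_2 = 5*9 + 2 = 47, q_2 = 5*4 + 1 = 21.

2/1, 9/4, 47/21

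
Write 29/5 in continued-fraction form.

[5; 1, 4]

Run the Euclidean algorithm on 29 and 5; the successive quotients are the partial quotients a_0, a_1, ... (each step inverts the fractional part left over by the previous one):
  29 = 5*5 + 4, so a_0 = 5.
  5 = 1*4 + 1, so a_1 = 1.
  4 = 4*1 + 0, so a_2 = 4.
The remainder reaches 0 after 3 divisions, so the expansion has 3 partial quotients, read off in order.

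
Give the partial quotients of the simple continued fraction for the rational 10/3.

Run the Euclidean algorithm on 10 and 3; the successive quotients are the partial quotients a_0, a_1, ... (each step inverts the fractional part left over by the previous one):
  10 = 3*3 + 1, so a_0 = 3.
  3 = 3*1 + 0, so a_1 = 3.
The remainder reaches 0 after 2 divisions, so the expansion has 2 partial quotients, read off in order.

[3; 3]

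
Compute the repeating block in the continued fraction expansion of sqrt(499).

[22; (2, 1, 21, 1, 2, 44)]

Write x_i = (sqrt(499) + m_i)/d_i with (m_0, d_0) = (0, 1). a_0 = floor(sqrt(499)) = 22, since 22^2 = 484 <= 499 < 529 = 23^2.
Iterate m_{i+1} = d_i*a_i - m_i, d_{i+1} = (499 - m_{i+1}^2)/d_i, a_{i+1} = floor((a_0 + m_{i+1})/d_{i+1}):
  m_1 = 1*22 - 0 = 22, d_1 = (499 - 22^2)/1 = 15/1 = 15, a_1 = floor((22 + 22)/15) = 2.
  m_2 = 15*2 - 22 = 8, d_2 = (499 - 8^2)/15 = 435/15 = 29, a_2 = floor((22 + 8)/29) = 1.
  m_3 = 29*1 - 8 = 21, d_3 = (499 - 21^2)/29 = 58/29 = 2, a_3 = floor((22 + 21)/2) = 21.
  m_4 = 2*21 - 21 = 21, d_4 = (499 - 21^2)/2 = 58/2 = 29, a_4 = floor((22 + 21)/29) = 1.
  m_5 = 29*1 - 21 = 8, d_5 = (499 - 8^2)/29 = 435/29 = 15, a_5 = floor((22 + 8)/15) = 2.
  m_6 = 15*2 - 8 = 22, d_6 = (499 - 22^2)/15 = 15/15 = 1, a_6 = floor((22 + 22)/1) = 44.
  m_7 = 1*44 - 22 = 22, d_7 = (499 - 22^2)/1 = 15/1 = 15: (m_7, d_7) = (m_1, d_1) = (22, 15), so from here the quotients repeat a_1, ..., a_6; the period length is 6.
Hence the expansion of sqrt(499) is a_0 = 22 followed by the repeating block 2, 1, 21, 1, 2, 44 (period 6).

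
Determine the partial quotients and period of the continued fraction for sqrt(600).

[24; (2, 48)]

Write x_i = (sqrt(600) + m_i)/d_i with (m_0, d_0) = (0, 1). a_0 = floor(sqrt(600)) = 24, since 24^2 = 576 <= 600 < 625 = 25^2.
Iterate m_{i+1} = d_i*a_i - m_i, d_{i+1} = (600 - m_{i+1}^2)/d_i, a_{i+1} = floor((a_0 + m_{i+1})/d_{i+1}):
  m_1 = 1*24 - 0 = 24, d_1 = (600 - 24^2)/1 = 24/1 = 24, a_1 = floor((24 + 24)/24) = 2.
  m_2 = 24*2 - 24 = 24, d_2 = (600 - 24^2)/24 = 24/24 = 1, a_2 = floor((24 + 24)/1) = 48.
  m_3 = 1*48 - 24 = 24, d_3 = (600 - 24^2)/1 = 24/1 = 24: (m_3, d_3) = (m_1, d_1) = (24, 24), so from here the quotients repeat a_1, a_2; the period length is 2.
Hence the expansion of sqrt(600) is a_0 = 24 followed by the repeating block 2, 48 (period 2).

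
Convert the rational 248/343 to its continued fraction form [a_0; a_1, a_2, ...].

[0; 1, 2, 1, 1, 1, 1, 3, 5]

Run the Euclidean algorithm on 248 and 343; the successive quotients are the partial quotients a_0, a_1, ... (each step inverts the fractional part left over by the previous one):
  248 = 0*343 + 248, so a_0 = 0.
  343 = 1*248 + 95, so a_1 = 1.
  248 = 2*95 + 58, so a_2 = 2.
  95 = 1*58 + 37, so a_3 = 1.
  58 = 1*37 + 21, so a_4 = 1.
  37 = 1*21 + 16, so a_5 = 1.
  21 = 1*16 + 5, so a_6 = 1.
  16 = 3*5 + 1, so a_7 = 3.
  5 = 5*1 + 0, so a_8 = 5.
The remainder reaches 0 after 9 divisions, so the expansion has 9 partial quotients, read off in order.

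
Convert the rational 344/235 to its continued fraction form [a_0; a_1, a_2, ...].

[1; 2, 6, 2, 2, 3]

Run the Euclidean algorithm on 344 and 235; the successive quotients are the partial quotients a_0, a_1, ... (each step inverts the fractional part left over by the previous one):
  344 = 1*235 + 109, so a_0 = 1.
  235 = 2*109 + 17, so a_1 = 2.
  109 = 6*17 + 7, so a_2 = 6.
  17 = 2*7 + 3, so a_3 = 2.
  7 = 2*3 + 1, so a_4 = 2.
  3 = 3*1 + 0, so a_5 = 3.
The remainder reaches 0 after 6 divisions, so the expansion has 6 partial quotients, read off in order.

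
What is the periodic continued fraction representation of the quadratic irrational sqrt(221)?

[14; (1, 6, 2, 6, 1, 28)]

Write x_i = (sqrt(221) + m_i)/d_i with (m_0, d_0) = (0, 1). a_0 = floor(sqrt(221)) = 14, since 14^2 = 196 <= 221 < 225 = 15^2.
Iterate m_{i+1} = d_i*a_i - m_i, d_{i+1} = (221 - m_{i+1}^2)/d_i, a_{i+1} = floor((a_0 + m_{i+1})/d_{i+1}):
  m_1 = 1*14 - 0 = 14, d_1 = (221 - 14^2)/1 = 25/1 = 25, a_1 = floor((14 + 14)/25) = 1.
  m_2 = 25*1 - 14 = 11, d_2 = (221 - 11^2)/25 = 100/25 = 4, a_2 = floor((14 + 11)/4) = 6.
  m_3 = 4*6 - 11 = 13, d_3 = (221 - 13^2)/4 = 52/4 = 13, a_3 = floor((14 + 13)/13) = 2.
  m_4 = 13*2 - 13 = 13, d_4 = (221 - 13^2)/13 = 52/13 = 4, a_4 = floor((14 + 13)/4) = 6.
  m_5 = 4*6 - 13 = 11, d_5 = (221 - 11^2)/4 = 100/4 = 25, a_5 = floor((14 + 11)/25) = 1.
  m_6 = 25*1 - 11 = 14, d_6 = (221 - 14^2)/25 = 25/25 = 1, a_6 = floor((14 + 14)/1) = 28.
  m_7 = 1*28 - 14 = 14, d_7 = (221 - 14^2)/1 = 25/1 = 25: (m_7, d_7) = (m_1, d_1) = (14, 25), so from here the quotients repeat a_1, ..., a_6; the period length is 6.
Hence the expansion of sqrt(221) is a_0 = 14 followed by the repeating block 1, 6, 2, 6, 1, 28 (period 6).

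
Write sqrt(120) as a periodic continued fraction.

Write x_i = (sqrt(120) + m_i)/d_i with (m_0, d_0) = (0, 1). a_0 = floor(sqrt(120)) = 10, since 10^2 = 100 <= 120 < 121 = 11^2.
Iterate m_{i+1} = d_i*a_i - m_i, d_{i+1} = (120 - m_{i+1}^2)/d_i, a_{i+1} = floor((a_0 + m_{i+1})/d_{i+1}):
  m_1 = 1*10 - 0 = 10, d_1 = (120 - 10^2)/1 = 20/1 = 20, a_1 = floor((10 + 10)/20) = 1.
  m_2 = 20*1 - 10 = 10, d_2 = (120 - 10^2)/20 = 20/20 = 1, a_2 = floor((10 + 10)/1) = 20.
  m_3 = 1*20 - 10 = 10, d_3 = (120 - 10^2)/1 = 20/1 = 20: (m_3, d_3) = (m_1, d_1) = (10, 20), so from here the quotients repeat a_1, a_2; the period length is 2.
Hence the expansion of sqrt(120) is a_0 = 10 followed by the repeating block 1, 20 (period 2).

[10; (1, 20)]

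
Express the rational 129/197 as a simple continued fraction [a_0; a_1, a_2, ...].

[0; 1, 1, 1, 8, 1, 2, 2]

Run the Euclidean algorithm on 129 and 197; the successive quotients are the partial quotients a_0, a_1, ... (each step inverts the fractional part left over by the previous one):
  129 = 0*197 + 129, so a_0 = 0.
  197 = 1*129 + 68, so a_1 = 1.
  129 = 1*68 + 61, so a_2 = 1.
  68 = 1*61 + 7, so a_3 = 1.
  61 = 8*7 + 5, so a_4 = 8.
  7 = 1*5 + 2, so a_5 = 1.
  5 = 2*2 + 1, so a_6 = 2.
  2 = 2*1 + 0, so a_7 = 2.
The remainder reaches 0 after 8 divisions, so the expansion has 8 partial quotients, read off in order.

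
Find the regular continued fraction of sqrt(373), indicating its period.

Write x_i = (sqrt(373) + m_i)/d_i with (m_0, d_0) = (0, 1). a_0 = floor(sqrt(373)) = 19, since 19^2 = 361 <= 373 < 400 = 20^2.
Iterate m_{i+1} = d_i*a_i - m_i, d_{i+1} = (373 - m_{i+1}^2)/d_i, a_{i+1} = floor((a_0 + m_{i+1})/d_{i+1}):
  m_1 = 1*19 - 0 = 19, d_1 = (373 - 19^2)/1 = 12/1 = 12, a_1 = floor((19 + 19)/12) = 3.
  m_2 = 12*3 - 19 = 17, d_2 = (373 - 17^2)/12 = 84/12 = 7, a_2 = floor((19 + 17)/7) = 5.
  m_3 = 7*5 - 17 = 18, d_3 = (373 - 18^2)/7 = 49/7 = 7, a_3 = floor((19 + 18)/7) = 5.
  m_4 = 7*5 - 18 = 17, d_4 = (373 - 17^2)/7 = 84/7 = 12, a_4 = floor((19 + 17)/12) = 3.
  m_5 = 12*3 - 17 = 19, d_5 = (373 - 19^2)/12 = 12/12 = 1, a_5 = floor((19 + 19)/1) = 38.
  m_6 = 1*38 - 19 = 19, d_6 = (373 - 19^2)/1 = 12/1 = 12: (m_6, d_6) = (m_1, d_1) = (19, 12), so from here the quotients repeat a_1, ..., a_5; the period length is 5.
Hence the expansion of sqrt(373) is a_0 = 19 followed by the repeating block 3, 5, 5, 3, 38 (period 5).

[19; (3, 5, 5, 3, 38)]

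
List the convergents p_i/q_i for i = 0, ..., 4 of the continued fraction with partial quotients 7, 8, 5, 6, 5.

Using the convergent recurrence p_i = a_i*p_{i-1} + p_{i-2}, q_i = a_i*q_{i-1} + q_{i-2} with p_{-2}=0, p_{-1}=1, q_{-2}=1, q_{-1}=0:
  i=0: a_0=7, p_0 = 7*1 + 0 = 7, q_0 = 7*0 + 1 = 1.
  i=1: a_1=8, p_1 = 8*7 + 1 = 57, q_1 = 8*1 + 0 = 8.
  i=2: a_2=5, p_2 = 5*57 + 7 = 292, q_2 = 5*8 + 1 = 41.
  i=3: a_3=6, p_3 = 6*292 + 57 = 1809, q_3 = 6*41 + 8 = 254.
  i=4: a_4=5, p_4 = 5*1809 + 292 = 9337, q_4 = 5*254 + 41 = 1311.

7/1, 57/8, 292/41, 1809/254, 9337/1311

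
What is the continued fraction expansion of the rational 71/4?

[17; 1, 3]

Run the Euclidean algorithm on 71 and 4; the successive quotients are the partial quotients a_0, a_1, ... (each step inverts the fractional part left over by the previous one):
  71 = 17*4 + 3, so a_0 = 17.
  4 = 1*3 + 1, so a_1 = 1.
  3 = 3*1 + 0, so a_2 = 3.
The remainder reaches 0 after 3 divisions, so the expansion has 3 partial quotients, read off in order.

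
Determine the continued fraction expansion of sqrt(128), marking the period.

[11; (3, 5, 3, 22)]

Write x_i = (sqrt(128) + m_i)/d_i with (m_0, d_0) = (0, 1). a_0 = floor(sqrt(128)) = 11, since 11^2 = 121 <= 128 < 144 = 12^2.
Iterate m_{i+1} = d_i*a_i - m_i, d_{i+1} = (128 - m_{i+1}^2)/d_i, a_{i+1} = floor((a_0 + m_{i+1})/d_{i+1}):
  m_1 = 1*11 - 0 = 11, d_1 = (128 - 11^2)/1 = 7/1 = 7, a_1 = floor((11 + 11)/7) = 3.
  m_2 = 7*3 - 11 = 10, d_2 = (128 - 10^2)/7 = 28/7 = 4, a_2 = floor((11 + 10)/4) = 5.
  m_3 = 4*5 - 10 = 10, d_3 = (128 - 10^2)/4 = 28/4 = 7, a_3 = floor((11 + 10)/7) = 3.
  m_4 = 7*3 - 10 = 11, d_4 = (128 - 11^2)/7 = 7/7 = 1, a_4 = floor((11 + 11)/1) = 22.
  m_5 = 1*22 - 11 = 11, d_5 = (128 - 11^2)/1 = 7/1 = 7: (m_5, d_5) = (m_1, d_1) = (11, 7), so from here the quotients repeat a_1, ..., a_4; the period length is 4.
Hence the expansion of sqrt(128) is a_0 = 11 followed by the repeating block 3, 5, 3, 22 (period 4).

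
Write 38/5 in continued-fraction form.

[7; 1, 1, 2]

Run the Euclidean algorithm on 38 and 5; the successive quotients are the partial quotients a_0, a_1, ... (each step inverts the fractional part left over by the previous one):
  38 = 7*5 + 3, so a_0 = 7.
  5 = 1*3 + 2, so a_1 = 1.
  3 = 1*2 + 1, so a_2 = 1.
  2 = 2*1 + 0, so a_3 = 2.
The remainder reaches 0 after 4 divisions, so the expansion has 4 partial quotients, read off in order.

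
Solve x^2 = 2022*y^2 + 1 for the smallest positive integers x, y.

(x, y) = (1349, 30)

First expand sqrt(2022) as a continued fraction. With x_i = (sqrt(2022) + m_i)/d_i and (m_0, d_0) = (0, 1): a_0 = floor(sqrt(2022)) = 44, since 44^2 = 1936 <= 2022 < 2025 = 45^2.
Iterate m_{i+1} = d_i*a_i - m_i, d_{i+1} = (2022 - m_{i+1}^2)/d_i, a_{i+1} = floor((a_0 + m_{i+1})/d_{i+1}):
  m_1 = 1*44 - 0 = 44, d_1 = (2022 - 44^2)/1 = 86/1 = 86, a_1 = floor((44 + 44)/86) = 1.
  m_2 = 86*1 - 44 = 42, d_2 = (2022 - 42^2)/86 = 258/86 = 3, a_2 = floor((44 + 42)/3) = 28.
  m_3 = 3*28 - 42 = 42, d_3 = (2022 - 42^2)/3 = 258/3 = 86, a_3 = floor((44 + 42)/86) = 1.
  m_4 = 86*1 - 42 = 44, d_4 = (2022 - 44^2)/86 = 86/86 = 1, a_4 = floor((44 + 44)/1) = 88.
  m_5 = 1*88 - 44 = 44, d_5 = (2022 - 44^2)/1 = 86/1 = 86: (m_5, d_5) = (m_1, d_1) = (44, 86), so from here the quotients repeat a_1, ..., a_4; the period length is 4.
So sqrt(2022) = [44; (1, 28, 1, 88)] with period length k = 4.
k is even, so the fundamental solution of x^2 - 2022y^2 = 1 is (p_{k-1}, q_{k-1}) = (p_3, q_3); compute convergents through index 3.
Convergents (p_i = a_i*p_{i-1} + p_{i-2}, q_i = a_i*q_{i-1} + q_{i-2} with p_{-2}=0, p_{-1}=1, q_{-2}=1, q_{-1}=0):
  i=0: a_0=44, p_0 = 44*1 + 0 = 44, q_0 = 44*0 + 1 = 1.
  i=1: a_1=1, p_1 = 1*44 + 1 = 45, q_1 = 1*1 + 0 = 1.
  i=2: a_2=28, p_2 = 28*45 + 44 = 1304, q_2 = 28*1 + 1 = 29.
  i=3: a_3=1, p_3 = 1*1304 + 45 = 1349, q_3 = 1*29 + 1 = 30.
Check: 1349^2 - 2022*30^2 = 1819801 - 1819800 = 1, so (x, y) = (1349, 30) solves the equation, and by the theorem it is the least positive solution.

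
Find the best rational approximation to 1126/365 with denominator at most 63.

Expand x = 1126/365 as a continued fraction with the Euclidean algorithm:
  1126 = 3*365 + 31, so a_0 = 3.
  365 = 11*31 + 24, so a_1 = 11.
  31 = 1*24 + 7, so a_2 = 1.
  24 = 3*7 + 3, so a_3 = 3.
  7 = 2*3 + 1, so a_4 = 2.
  3 = 3*1 + 0, so a_5 = 3.
so x = [3; 11, 1, 3, 2, 3].
Convergents (p_i = a_i*p_{i-1} + p_{i-2}, q_i = a_i*q_{i-1} + q_{i-2} with p_{-2}=0, p_{-1}=1, q_{-2}=1, q_{-1}=0), until the denominator exceeds 63:
  i=0: a_0=3, p_0 = 3*1 + 0 = 3, q_0 = 3*0 + 1 = 1.
  i=1: a_1=11, p_1 = 11*3 + 1 = 34, q_1 = 11*1 + 0 = 11.
  i=2: a_2=1, p_2 = 1*34 + 3 = 37, q_2 = 1*11 + 1 = 12.
  i=3: a_3=3, p_3 = 3*37 + 34 = 145, q_3 = 3*12 + 11 = 47.
  i=4: a_4=2, p_4 = 2*145 + 37 = 327, q_4 = 2*47 + 12 = 106.
q_4 = 106 > 63, so the last convergent with denominator <= 63 is p_3/q_3 = 145/47.
The closest fraction with denominator <= 63 is either p_3/q_3 or the intermediate fraction (k*p_3 + p_2)/(k*q_3 + q_2) with the largest k >= 1 whose denominator stays <= 63; these approach x as k grows, and every other convergent or intermediate fraction in range is farther away.
Largest k: floor((63 - q_2)/q_3) = floor((63 - 12)/47) = 1.
That gives (1*145 + 37)/(1*47 + 12) = 182/59.
Compare the errors: |x - 145/47| = |1126*47 - 145*365|/(365*47) = 3/17155, and |x - 182/59| = |1126*59 - 182*365|/(365*59) = 4/21535.
Cross-multiplying, 3*21535 = 64605 < 68620 = 4*17155, so 3/17155 is smaller: the convergent 145/47 is closer to x than 182/59.

145/47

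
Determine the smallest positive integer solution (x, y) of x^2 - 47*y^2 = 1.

First expand sqrt(47) as a continued fraction. With x_i = (sqrt(47) + m_i)/d_i and (m_0, d_0) = (0, 1): a_0 = floor(sqrt(47)) = 6, since 6^2 = 36 <= 47 < 49 = 7^2.
Iterate m_{i+1} = d_i*a_i - m_i, d_{i+1} = (47 - m_{i+1}^2)/d_i, a_{i+1} = floor((a_0 + m_{i+1})/d_{i+1}):
  m_1 = 1*6 - 0 = 6, d_1 = (47 - 6^2)/1 = 11/1 = 11, a_1 = floor((6 + 6)/11) = 1.
  m_2 = 11*1 - 6 = 5, d_2 = (47 - 5^2)/11 = 22/11 = 2, a_2 = floor((6 + 5)/2) = 5.
  m_3 = 2*5 - 5 = 5, d_3 = (47 - 5^2)/2 = 22/2 = 11, a_3 = floor((6 + 5)/11) = 1.
  m_4 = 11*1 - 5 = 6, d_4 = (47 - 6^2)/11 = 11/11 = 1, a_4 = floor((6 + 6)/1) = 12.
  m_5 = 1*12 - 6 = 6, d_5 = (47 - 6^2)/1 = 11/1 = 11: (m_5, d_5) = (m_1, d_1) = (6, 11), so from here the quotients repeat a_1, ..., a_4; the period length is 4.
So sqrt(47) = [6; (1, 5, 1, 12)] with period length k = 4.
k is even, so the fundamental solution of x^2 - 47y^2 = 1 is (p_{k-1}, q_{k-1}) = (p_3, q_3); compute convergents through index 3.
Convergents (p_i = a_i*p_{i-1} + p_{i-2}, q_i = a_i*q_{i-1} + q_{i-2} with p_{-2}=0, p_{-1}=1, q_{-2}=1, q_{-1}=0):
  i=0: a_0=6, p_0 = 6*1 + 0 = 6, q_0 = 6*0 + 1 = 1.
  i=1: a_1=1, p_1 = 1*6 + 1 = 7, q_1 = 1*1 + 0 = 1.
  i=2: a_2=5, p_2 = 5*7 + 6 = 41, q_2 = 5*1 + 1 = 6.
  i=3: a_3=1, p_3 = 1*41 + 7 = 48, q_3 = 1*6 + 1 = 7.
Check: 48^2 - 47*7^2 = 2304 - 2303 = 1, so (x, y) = (48, 7) solves the equation, and by the theorem it is the least positive solution.

(x, y) = (48, 7)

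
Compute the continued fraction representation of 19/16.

[1; 5, 3]

Run the Euclidean algorithm on 19 and 16; the successive quotients are the partial quotients a_0, a_1, ... (each step inverts the fractional part left over by the previous one):
  19 = 1*16 + 3, so a_0 = 1.
  16 = 5*3 + 1, so a_1 = 5.
  3 = 3*1 + 0, so a_2 = 3.
The remainder reaches 0 after 3 divisions, so the expansion has 3 partial quotients, read off in order.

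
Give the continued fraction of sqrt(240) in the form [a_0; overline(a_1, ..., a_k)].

Write x_i = (sqrt(240) + m_i)/d_i with (m_0, d_0) = (0, 1). a_0 = floor(sqrt(240)) = 15, since 15^2 = 225 <= 240 < 256 = 16^2.
Iterate m_{i+1} = d_i*a_i - m_i, d_{i+1} = (240 - m_{i+1}^2)/d_i, a_{i+1} = floor((a_0 + m_{i+1})/d_{i+1}):
  m_1 = 1*15 - 0 = 15, d_1 = (240 - 15^2)/1 = 15/1 = 15, a_1 = floor((15 + 15)/15) = 2.
  m_2 = 15*2 - 15 = 15, d_2 = (240 - 15^2)/15 = 15/15 = 1, a_2 = floor((15 + 15)/1) = 30.
  m_3 = 1*30 - 15 = 15, d_3 = (240 - 15^2)/1 = 15/1 = 15: (m_3, d_3) = (m_1, d_1) = (15, 15), so from here the quotients repeat a_1, a_2; the period length is 2.
Hence the expansion of sqrt(240) is a_0 = 15 followed by the repeating block 2, 30 (period 2).

[15; overline(2, 30)]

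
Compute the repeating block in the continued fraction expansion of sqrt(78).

[8; (1, 4, 1, 16)]

Write x_i = (sqrt(78) + m_i)/d_i with (m_0, d_0) = (0, 1). a_0 = floor(sqrt(78)) = 8, since 8^2 = 64 <= 78 < 81 = 9^2.
Iterate m_{i+1} = d_i*a_i - m_i, d_{i+1} = (78 - m_{i+1}^2)/d_i, a_{i+1} = floor((a_0 + m_{i+1})/d_{i+1}):
  m_1 = 1*8 - 0 = 8, d_1 = (78 - 8^2)/1 = 14/1 = 14, a_1 = floor((8 + 8)/14) = 1.
  m_2 = 14*1 - 8 = 6, d_2 = (78 - 6^2)/14 = 42/14 = 3, a_2 = floor((8 + 6)/3) = 4.
  m_3 = 3*4 - 6 = 6, d_3 = (78 - 6^2)/3 = 42/3 = 14, a_3 = floor((8 + 6)/14) = 1.
  m_4 = 14*1 - 6 = 8, d_4 = (78 - 8^2)/14 = 14/14 = 1, a_4 = floor((8 + 8)/1) = 16.
  m_5 = 1*16 - 8 = 8, d_5 = (78 - 8^2)/1 = 14/1 = 14: (m_5, d_5) = (m_1, d_1) = (8, 14), so from here the quotients repeat a_1, ..., a_4; the period length is 4.
Hence the expansion of sqrt(78) is a_0 = 8 followed by the repeating block 1, 4, 1, 16 (period 4).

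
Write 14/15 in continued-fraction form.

[0; 1, 14]

Run the Euclidean algorithm on 14 and 15; the successive quotients are the partial quotients a_0, a_1, ... (each step inverts the fractional part left over by the previous one):
  14 = 0*15 + 14, so a_0 = 0.
  15 = 1*14 + 1, so a_1 = 1.
  14 = 14*1 + 0, so a_2 = 14.
The remainder reaches 0 after 3 divisions, so the expansion has 3 partial quotients, read off in order.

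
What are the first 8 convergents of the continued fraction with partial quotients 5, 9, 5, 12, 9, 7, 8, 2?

Using the convergent recurrence p_i = a_i*p_{i-1} + p_{i-2}, q_i = a_i*q_{i-1} + q_{i-2} with p_{-2}=0, p_{-1}=1, q_{-2}=1, q_{-1}=0:
  i=0: a_0=5, p_0 = 5*1 + 0 = 5, q_0 = 5*0 + 1 = 1.
  i=1: a_1=9, p_1 = 9*5 + 1 = 46, q_1 = 9*1 + 0 = 9.
  i=2: a_2=5, p_2 = 5*46 + 5 = 235, q_2 = 5*9 + 1 = 46.
  i=3: a_3=12, p_3 = 12*235 + 46 = 2866, q_3 = 12*46 + 9 = 561.
  i=4: a_4=9, p_4 = 9*2866 + 235 = 26029, q_4 = 9*561 + 46 = 5095.
  i=5: a_5=7, p_5 = 7*26029 + 2866 = 185069, q_5 = 7*5095 + 561 = 36226.
  i=6: a_6=8, p_6 = 8*185069 + 26029 = 1506581, q_6 = 8*36226 + 5095 = 294903.
  i=7: a_7=2, p_7 = 2*1506581 + 185069 = 3198231, q_7 = 2*294903 + 36226 = 626032.

5/1, 46/9, 235/46, 2866/561, 26029/5095, 185069/36226, 1506581/294903, 3198231/626032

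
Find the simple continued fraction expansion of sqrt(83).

Write x_i = (sqrt(83) + m_i)/d_i with (m_0, d_0) = (0, 1). a_0 = floor(sqrt(83)) = 9, since 9^2 = 81 <= 83 < 100 = 10^2.
Iterate m_{i+1} = d_i*a_i - m_i, d_{i+1} = (83 - m_{i+1}^2)/d_i, a_{i+1} = floor((a_0 + m_{i+1})/d_{i+1}):
  m_1 = 1*9 - 0 = 9, d_1 = (83 - 9^2)/1 = 2/1 = 2, a_1 = floor((9 + 9)/2) = 9.
  m_2 = 2*9 - 9 = 9, d_2 = (83 - 9^2)/2 = 2/2 = 1, a_2 = floor((9 + 9)/1) = 18.
  m_3 = 1*18 - 9 = 9, d_3 = (83 - 9^2)/1 = 2/1 = 2: (m_3, d_3) = (m_1, d_1) = (9, 2), so from here the quotients repeat a_1, a_2; the period length is 2.
Hence the expansion of sqrt(83) is a_0 = 9 followed by the repeating block 9, 18 (period 2).

[9; (9, 18)]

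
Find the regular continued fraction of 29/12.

Run the Euclidean algorithm on 29 and 12; the successive quotients are the partial quotients a_0, a_1, ... (each step inverts the fractional part left over by the previous one):
  29 = 2*12 + 5, so a_0 = 2.
  12 = 2*5 + 2, so a_1 = 2.
  5 = 2*2 + 1, so a_2 = 2.
  2 = 2*1 + 0, so a_3 = 2.
The remainder reaches 0 after 4 divisions, so the expansion has 4 partial quotients, read off in order.

[2; 2, 2, 2]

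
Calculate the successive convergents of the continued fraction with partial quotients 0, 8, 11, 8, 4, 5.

0/1, 1/8, 11/89, 89/720, 367/2969, 1924/15565

Using the convergent recurrence p_i = a_i*p_{i-1} + p_{i-2}, q_i = a_i*q_{i-1} + q_{i-2} with p_{-2}=0, p_{-1}=1, q_{-2}=1, q_{-1}=0:
  i=0: a_0=0, p_0 = 0*1 + 0 = 0, q_0 = 0*0 + 1 = 1.
  i=1: a_1=8, p_1 = 8*0 + 1 = 1, q_1 = 8*1 + 0 = 8.
  i=2: a_2=11, p_2 = 11*1 + 0 = 11, q_2 = 11*8 + 1 = 89.
  i=3: a_3=8, p_3 = 8*11 + 1 = 89, q_3 = 8*89 + 8 = 720.
  i=4: a_4=4, p_4 = 4*89 + 11 = 367, q_4 = 4*720 + 89 = 2969.
  i=5: a_5=5, p_5 = 5*367 + 89 = 1924, q_5 = 5*2969 + 720 = 15565.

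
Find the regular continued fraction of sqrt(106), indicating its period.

[10; (3, 2, 1, 1, 1, 1, 2, 3, 20)]

Write x_i = (sqrt(106) + m_i)/d_i with (m_0, d_0) = (0, 1). a_0 = floor(sqrt(106)) = 10, since 10^2 = 100 <= 106 < 121 = 11^2.
Iterate m_{i+1} = d_i*a_i - m_i, d_{i+1} = (106 - m_{i+1}^2)/d_i, a_{i+1} = floor((a_0 + m_{i+1})/d_{i+1}):
  m_1 = 1*10 - 0 = 10, d_1 = (106 - 10^2)/1 = 6/1 = 6, a_1 = floor((10 + 10)/6) = 3.
  m_2 = 6*3 - 10 = 8, d_2 = (106 - 8^2)/6 = 42/6 = 7, a_2 = floor((10 + 8)/7) = 2.
  m_3 = 7*2 - 8 = 6, d_3 = (106 - 6^2)/7 = 70/7 = 10, a_3 = floor((10 + 6)/10) = 1.
  m_4 = 10*1 - 6 = 4, d_4 = (106 - 4^2)/10 = 90/10 = 9, a_4 = floor((10 + 4)/9) = 1.
  m_5 = 9*1 - 4 = 5, d_5 = (106 - 5^2)/9 = 81/9 = 9, a_5 = floor((10 + 5)/9) = 1.
  m_6 = 9*1 - 5 = 4, d_6 = (106 - 4^2)/9 = 90/9 = 10, a_6 = floor((10 + 4)/10) = 1.
  m_7 = 10*1 - 4 = 6, d_7 = (106 - 6^2)/10 = 70/10 = 7, a_7 = floor((10 + 6)/7) = 2.
  m_8 = 7*2 - 6 = 8, d_8 = (106 - 8^2)/7 = 42/7 = 6, a_8 = floor((10 + 8)/6) = 3.
  m_9 = 6*3 - 8 = 10, d_9 = (106 - 10^2)/6 = 6/6 = 1, a_9 = floor((10 + 10)/1) = 20.
  m_10 = 1*20 - 10 = 10, d_10 = (106 - 10^2)/1 = 6/1 = 6: (m_10, d_10) = (m_1, d_1) = (10, 6), so from here the quotients repeat a_1, ..., a_9; the period length is 9.
Hence the expansion of sqrt(106) is a_0 = 10 followed by the repeating block 3, 2, 1, 1, 1, 1, 2, 3, 20 (period 9).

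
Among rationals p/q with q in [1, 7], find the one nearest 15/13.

Expand x = 15/13 as a continued fraction with the Euclidean algorithm:
  15 = 1*13 + 2, so a_0 = 1.
  13 = 6*2 + 1, so a_1 = 6.
  2 = 2*1 + 0, so a_2 = 2.
so x = [1; 6, 2].
Convergents (p_i = a_i*p_{i-1} + p_{i-2}, q_i = a_i*q_{i-1} + q_{i-2} with p_{-2}=0, p_{-1}=1, q_{-2}=1, q_{-1}=0), until the denominator exceeds 7:
  i=0: a_0=1, p_0 = 1*1 + 0 = 1, q_0 = 1*0 + 1 = 1.
  i=1: a_1=6, p_1 = 6*1 + 1 = 7, q_1 = 6*1 + 0 = 6.
  i=2: a_2=2, p_2 = 2*7 + 1 = 15, q_2 = 2*6 + 1 = 13.
q_2 = 13 > 7, so the last convergent with denominator <= 7 is p_1/q_1 = 7/6.
The closest fraction with denominator <= 7 is either p_1/q_1 or the intermediate fraction (k*p_1 + p_0)/(k*q_1 + q_0) with the largest k >= 1 whose denominator stays <= 7; these approach x as k grows, and every other convergent or intermediate fraction in range is farther away.
Largest k: floor((7 - q_0)/q_1) = floor((7 - 1)/6) = 1.
That gives (1*7 + 1)/(1*6 + 1) = 8/7.
Compare the errors: |x - 7/6| = |15*6 - 7*13|/(13*6) = 1/78, and |x - 8/7| = |15*7 - 8*13|/(13*7) = 1/91.
Cross-multiplying, 1*78 = 78 < 91 = 1*91, so 1/91 is smaller: the intermediate fraction 8/7 is closer to x than 7/6.

8/7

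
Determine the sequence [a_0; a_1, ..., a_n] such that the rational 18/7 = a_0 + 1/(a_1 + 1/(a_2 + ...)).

Run the Euclidean algorithm on 18 and 7; the successive quotients are the partial quotients a_0, a_1, ... (each step inverts the fractional part left over by the previous one):
  18 = 2*7 + 4, so a_0 = 2.
  7 = 1*4 + 3, so a_1 = 1.
  4 = 1*3 + 1, so a_2 = 1.
  3 = 3*1 + 0, so a_3 = 3.
The remainder reaches 0 after 4 divisions, so the expansion has 4 partial quotients, read off in order.

[2; 1, 1, 3]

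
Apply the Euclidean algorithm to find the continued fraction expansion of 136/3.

[45; 3]

Run the Euclidean algorithm on 136 and 3; the successive quotients are the partial quotients a_0, a_1, ... (each step inverts the fractional part left over by the previous one):
  136 = 45*3 + 1, so a_0 = 45.
  3 = 3*1 + 0, so a_1 = 3.
The remainder reaches 0 after 2 divisions, so the expansion has 2 partial quotients, read off in order.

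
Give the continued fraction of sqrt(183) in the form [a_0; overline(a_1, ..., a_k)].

[13; overline(1, 1, 8, 1, 1, 26)]

Write x_i = (sqrt(183) + m_i)/d_i with (m_0, d_0) = (0, 1). a_0 = floor(sqrt(183)) = 13, since 13^2 = 169 <= 183 < 196 = 14^2.
Iterate m_{i+1} = d_i*a_i - m_i, d_{i+1} = (183 - m_{i+1}^2)/d_i, a_{i+1} = floor((a_0 + m_{i+1})/d_{i+1}):
  m_1 = 1*13 - 0 = 13, d_1 = (183 - 13^2)/1 = 14/1 = 14, a_1 = floor((13 + 13)/14) = 1.
  m_2 = 14*1 - 13 = 1, d_2 = (183 - 1^2)/14 = 182/14 = 13, a_2 = floor((13 + 1)/13) = 1.
  m_3 = 13*1 - 1 = 12, d_3 = (183 - 12^2)/13 = 39/13 = 3, a_3 = floor((13 + 12)/3) = 8.
  m_4 = 3*8 - 12 = 12, d_4 = (183 - 12^2)/3 = 39/3 = 13, a_4 = floor((13 + 12)/13) = 1.
  m_5 = 13*1 - 12 = 1, d_5 = (183 - 1^2)/13 = 182/13 = 14, a_5 = floor((13 + 1)/14) = 1.
  m_6 = 14*1 - 1 = 13, d_6 = (183 - 13^2)/14 = 14/14 = 1, a_6 = floor((13 + 13)/1) = 26.
  m_7 = 1*26 - 13 = 13, d_7 = (183 - 13^2)/1 = 14/1 = 14: (m_7, d_7) = (m_1, d_1) = (13, 14), so from here the quotients repeat a_1, ..., a_6; the period length is 6.
Hence the expansion of sqrt(183) is a_0 = 13 followed by the repeating block 1, 1, 8, 1, 1, 26 (period 6).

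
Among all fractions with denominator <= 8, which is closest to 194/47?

33/8

Expand x = 194/47 as a continued fraction with the Euclidean algorithm:
  194 = 4*47 + 6, so a_0 = 4.
  47 = 7*6 + 5, so a_1 = 7.
  6 = 1*5 + 1, so a_2 = 1.
  5 = 5*1 + 0, so a_3 = 5.
so x = [4; 7, 1, 5].
Convergents (p_i = a_i*p_{i-1} + p_{i-2}, q_i = a_i*q_{i-1} + q_{i-2} with p_{-2}=0, p_{-1}=1, q_{-2}=1, q_{-1}=0), until the denominator exceeds 8:
  i=0: a_0=4, p_0 = 4*1 + 0 = 4, q_0 = 4*0 + 1 = 1.
  i=1: a_1=7, p_1 = 7*4 + 1 = 29, q_1 = 7*1 + 0 = 7.
  i=2: a_2=1, p_2 = 1*29 + 4 = 33, q_2 = 1*7 + 1 = 8.
  i=3: a_3=5, p_3 = 5*33 + 29 = 194, q_3 = 5*8 + 7 = 47.
q_3 = 47 > 8, so the last convergent with denominator <= 8 is p_2/q_2 = 33/8.
The closest fraction with denominator <= 8 is either p_2/q_2 or the intermediate fraction (k*p_2 + p_1)/(k*q_2 + q_1) with the largest k >= 1 whose denominator stays <= 8; these approach x as k grows, and every other convergent or intermediate fraction in range is farther away.
Largest k: floor((8 - q_1)/q_2) = floor((8 - 7)/8) = 0.
Since k = 0, no intermediate fraction beyond p_2/q_2 has denominator <= 8, so the convergent 33/8 is the closest (its error is |194*8 - 33*47|/(47*8) = 1/376).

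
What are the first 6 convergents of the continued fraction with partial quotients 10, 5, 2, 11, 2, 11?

10/1, 51/5, 112/11, 1283/126, 2678/263, 30741/3019

Using the convergent recurrence p_i = a_i*p_{i-1} + p_{i-2}, q_i = a_i*q_{i-1} + q_{i-2} with p_{-2}=0, p_{-1}=1, q_{-2}=1, q_{-1}=0:
  i=0: a_0=10, p_0 = 10*1 + 0 = 10, q_0 = 10*0 + 1 = 1.
  i=1: a_1=5, p_1 = 5*10 + 1 = 51, q_1 = 5*1 + 0 = 5.
  i=2: a_2=2, p_2 = 2*51 + 10 = 112, q_2 = 2*5 + 1 = 11.
  i=3: a_3=11, p_3 = 11*112 + 51 = 1283, q_3 = 11*11 + 5 = 126.
  i=4: a_4=2, p_4 = 2*1283 + 112 = 2678, q_4 = 2*126 + 11 = 263.
  i=5: a_5=11, p_5 = 11*2678 + 1283 = 30741, q_5 = 11*263 + 126 = 3019.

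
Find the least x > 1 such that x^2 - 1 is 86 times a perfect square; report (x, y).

First expand sqrt(86) as a continued fraction. With x_i = (sqrt(86) + m_i)/d_i and (m_0, d_0) = (0, 1): a_0 = floor(sqrt(86)) = 9, since 9^2 = 81 <= 86 < 100 = 10^2.
Iterate m_{i+1} = d_i*a_i - m_i, d_{i+1} = (86 - m_{i+1}^2)/d_i, a_{i+1} = floor((a_0 + m_{i+1})/d_{i+1}):
  m_1 = 1*9 - 0 = 9, d_1 = (86 - 9^2)/1 = 5/1 = 5, a_1 = floor((9 + 9)/5) = 3.
  m_2 = 5*3 - 9 = 6, d_2 = (86 - 6^2)/5 = 50/5 = 10, a_2 = floor((9 + 6)/10) = 1.
  m_3 = 10*1 - 6 = 4, d_3 = (86 - 4^2)/10 = 70/10 = 7, a_3 = floor((9 + 4)/7) = 1.
  m_4 = 7*1 - 4 = 3, d_4 = (86 - 3^2)/7 = 77/7 = 11, a_4 = floor((9 + 3)/11) = 1.
  m_5 = 11*1 - 3 = 8, d_5 = (86 - 8^2)/11 = 22/11 = 2, a_5 = floor((9 + 8)/2) = 8.
  m_6 = 2*8 - 8 = 8, d_6 = (86 - 8^2)/2 = 22/2 = 11, a_6 = floor((9 + 8)/11) = 1.
  m_7 = 11*1 - 8 = 3, d_7 = (86 - 3^2)/11 = 77/11 = 7, a_7 = floor((9 + 3)/7) = 1.
  m_8 = 7*1 - 3 = 4, d_8 = (86 - 4^2)/7 = 70/7 = 10, a_8 = floor((9 + 4)/10) = 1.
  m_9 = 10*1 - 4 = 6, d_9 = (86 - 6^2)/10 = 50/10 = 5, a_9 = floor((9 + 6)/5) = 3.
  m_10 = 5*3 - 6 = 9, d_10 = (86 - 9^2)/5 = 5/5 = 1, a_10 = floor((9 + 9)/1) = 18.
  m_11 = 1*18 - 9 = 9, d_11 = (86 - 9^2)/1 = 5/1 = 5: (m_11, d_11) = (m_1, d_1) = (9, 5), so from here the quotients repeat a_1, ..., a_10; the period length is 10.
So sqrt(86) = [9; (3, 1, 1, 1, 8, 1, 1, 1, 3, 18)] with period length k = 10.
k is even, so the fundamental solution of x^2 - 86y^2 = 1 is (p_{k-1}, q_{k-1}) = (p_9, q_9); compute convergents through index 9.
Convergents (p_i = a_i*p_{i-1} + p_{i-2}, q_i = a_i*q_{i-1} + q_{i-2} with p_{-2}=0, p_{-1}=1, q_{-2}=1, q_{-1}=0):
  i=0: a_0=9, p_0 = 9*1 + 0 = 9, q_0 = 9*0 + 1 = 1.
  i=1: a_1=3, p_1 = 3*9 + 1 = 28, q_1 = 3*1 + 0 = 3.
  i=2: a_2=1, p_2 = 1*28 + 9 = 37, q_2 = 1*3 + 1 = 4.
  i=3: a_3=1, p_3 = 1*37 + 28 = 65, q_3 = 1*4 + 3 = 7.
  i=4: a_4=1, p_4 = 1*65 + 37 = 102, q_4 = 1*7 + 4 = 11.
  i=5: a_5=8, p_5 = 8*102 + 65 = 881, q_5 = 8*11 + 7 = 95.
  i=6: a_6=1, p_6 = 1*881 + 102 = 983, q_6 = 1*95 + 11 = 106.
  i=7: a_7=1, p_7 = 1*983 + 881 = 1864, q_7 = 1*106 + 95 = 201.
  i=8: a_8=1, p_8 = 1*1864 + 983 = 2847, q_8 = 1*201 + 106 = 307.
  i=9: a_9=3, p_9 = 3*2847 + 1864 = 10405, q_9 = 3*307 + 201 = 1122.
Check: 10405^2 - 86*1122^2 = 108264025 - 108264024 = 1, so (x, y) = (10405, 1122) solves the equation, and by the theorem it is the least positive solution.

(x, y) = (10405, 1122)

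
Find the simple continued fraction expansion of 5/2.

Run the Euclidean algorithm on 5 and 2; the successive quotients are the partial quotients a_0, a_1, ... (each step inverts the fractional part left over by the previous one):
  5 = 2*2 + 1, so a_0 = 2.
  2 = 2*1 + 0, so a_1 = 2.
The remainder reaches 0 after 2 divisions, so the expansion has 2 partial quotients, read off in order.

[2; 2]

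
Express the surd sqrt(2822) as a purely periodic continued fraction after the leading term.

Write x_i = (sqrt(2822) + m_i)/d_i with (m_0, d_0) = (0, 1). a_0 = floor(sqrt(2822)) = 53, since 53^2 = 2809 <= 2822 < 2916 = 54^2.
Iterate m_{i+1} = d_i*a_i - m_i, d_{i+1} = (2822 - m_{i+1}^2)/d_i, a_{i+1} = floor((a_0 + m_{i+1})/d_{i+1}):
  m_1 = 1*53 - 0 = 53, d_1 = (2822 - 53^2)/1 = 13/1 = 13, a_1 = floor((53 + 53)/13) = 8.
  m_2 = 13*8 - 53 = 51, d_2 = (2822 - 51^2)/13 = 221/13 = 17, a_2 = floor((53 + 51)/17) = 6.
  m_3 = 17*6 - 51 = 51, d_3 = (2822 - 51^2)/17 = 221/17 = 13, a_3 = floor((53 + 51)/13) = 8.
  m_4 = 13*8 - 51 = 53, d_4 = (2822 - 53^2)/13 = 13/13 = 1, a_4 = floor((53 + 53)/1) = 106.
  m_5 = 1*106 - 53 = 53, d_5 = (2822 - 53^2)/1 = 13/1 = 13: (m_5, d_5) = (m_1, d_1) = (53, 13), so from here the quotients repeat a_1, ..., a_4; the period length is 4.
Hence the expansion of sqrt(2822) is a_0 = 53 followed by the repeating block 8, 6, 8, 106 (period 4).

[53; (8, 6, 8, 106)]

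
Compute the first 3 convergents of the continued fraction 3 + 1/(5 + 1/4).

Using the convergent recurrence p_i = a_i*p_{i-1} + p_{i-2}, q_i = a_i*q_{i-1} + q_{i-2} with p_{-2}=0, p_{-1}=1, q_{-2}=1, q_{-1}=0:
  i=0: a_0=3, p_0 = 3*1 + 0 = 3, q_0 = 3*0 + 1 = 1.
  i=1: a_1=5, p_1 = 5*3 + 1 = 16, q_1 = 5*1 + 0 = 5.
  i=2: a_2=4, p_2 = 4*16 + 3 = 67, q_2 = 4*5 + 1 = 21.

3/1, 16/5, 67/21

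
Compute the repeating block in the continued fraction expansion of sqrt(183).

[13; (1, 1, 8, 1, 1, 26)]

Write x_i = (sqrt(183) + m_i)/d_i with (m_0, d_0) = (0, 1). a_0 = floor(sqrt(183)) = 13, since 13^2 = 169 <= 183 < 196 = 14^2.
Iterate m_{i+1} = d_i*a_i - m_i, d_{i+1} = (183 - m_{i+1}^2)/d_i, a_{i+1} = floor((a_0 + m_{i+1})/d_{i+1}):
  m_1 = 1*13 - 0 = 13, d_1 = (183 - 13^2)/1 = 14/1 = 14, a_1 = floor((13 + 13)/14) = 1.
  m_2 = 14*1 - 13 = 1, d_2 = (183 - 1^2)/14 = 182/14 = 13, a_2 = floor((13 + 1)/13) = 1.
  m_3 = 13*1 - 1 = 12, d_3 = (183 - 12^2)/13 = 39/13 = 3, a_3 = floor((13 + 12)/3) = 8.
  m_4 = 3*8 - 12 = 12, d_4 = (183 - 12^2)/3 = 39/3 = 13, a_4 = floor((13 + 12)/13) = 1.
  m_5 = 13*1 - 12 = 1, d_5 = (183 - 1^2)/13 = 182/13 = 14, a_5 = floor((13 + 1)/14) = 1.
  m_6 = 14*1 - 1 = 13, d_6 = (183 - 13^2)/14 = 14/14 = 1, a_6 = floor((13 + 13)/1) = 26.
  m_7 = 1*26 - 13 = 13, d_7 = (183 - 13^2)/1 = 14/1 = 14: (m_7, d_7) = (m_1, d_1) = (13, 14), so from here the quotients repeat a_1, ..., a_6; the period length is 6.
Hence the expansion of sqrt(183) is a_0 = 13 followed by the repeating block 1, 1, 8, 1, 1, 26 (period 6).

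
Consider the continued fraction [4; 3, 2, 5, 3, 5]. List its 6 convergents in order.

Using the convergent recurrence p_i = a_i*p_{i-1} + p_{i-2}, q_i = a_i*q_{i-1} + q_{i-2} with p_{-2}=0, p_{-1}=1, q_{-2}=1, q_{-1}=0:
  i=0: a_0=4, p_0 = 4*1 + 0 = 4, q_0 = 4*0 + 1 = 1.
  i=1: a_1=3, p_1 = 3*4 + 1 = 13, q_1 = 3*1 + 0 = 3.
  i=2: a_2=2, p_2 = 2*13 + 4 = 30, q_2 = 2*3 + 1 = 7.
  i=3: a_3=5, p_3 = 5*30 + 13 = 163, q_3 = 5*7 + 3 = 38.
  i=4: a_4=3, p_4 = 3*163 + 30 = 519, q_4 = 3*38 + 7 = 121.
  i=5: a_5=5, p_5 = 5*519 + 163 = 2758, q_5 = 5*121 + 38 = 643.

4/1, 13/3, 30/7, 163/38, 519/121, 2758/643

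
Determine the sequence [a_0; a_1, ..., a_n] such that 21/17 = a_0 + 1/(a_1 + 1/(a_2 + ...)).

Run the Euclidean algorithm on 21 and 17; the successive quotients are the partial quotients a_0, a_1, ... (each step inverts the fractional part left over by the previous one):
  21 = 1*17 + 4, so a_0 = 1.
  17 = 4*4 + 1, so a_1 = 4.
  4 = 4*1 + 0, so a_2 = 4.
The remainder reaches 0 after 3 divisions, so the expansion has 3 partial quotients, read off in order.

[1; 4, 4]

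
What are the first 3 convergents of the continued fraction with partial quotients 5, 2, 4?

Using the convergent recurrence p_i = a_i*p_{i-1} + p_{i-2}, q_i = a_i*q_{i-1} + q_{i-2} with p_{-2}=0, p_{-1}=1, q_{-2}=1, q_{-1}=0:
  i=0: a_0=5, p_0 = 5*1 + 0 = 5, q_0 = 5*0 + 1 = 1.
  i=1: a_1=2, p_1 = 2*5 + 1 = 11, q_1 = 2*1 + 0 = 2.
  i=2: a_2=4, p_2 = 4*11 + 5 = 49, q_2 = 4*2 + 1 = 9.

5/1, 11/2, 49/9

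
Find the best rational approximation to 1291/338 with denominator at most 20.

42/11

Expand x = 1291/338 as a continued fraction with the Euclidean algorithm:
  1291 = 3*338 + 277, so a_0 = 3.
  338 = 1*277 + 61, so a_1 = 1.
  277 = 4*61 + 33, so a_2 = 4.
  61 = 1*33 + 28, so a_3 = 1.
  33 = 1*28 + 5, so a_4 = 1.
  28 = 5*5 + 3, so a_5 = 5.
  5 = 1*3 + 2, so a_6 = 1.
  3 = 1*2 + 1, so a_7 = 1.
  2 = 2*1 + 0, so a_8 = 2.
so x = [3; 1, 4, 1, 1, 5, 1, 1, 2].
Convergents (p_i = a_i*p_{i-1} + p_{i-2}, q_i = a_i*q_{i-1} + q_{i-2} with p_{-2}=0, p_{-1}=1, q_{-2}=1, q_{-1}=0), until the denominator exceeds 20:
  i=0: a_0=3, p_0 = 3*1 + 0 = 3, q_0 = 3*0 + 1 = 1.
  i=1: a_1=1, p_1 = 1*3 + 1 = 4, q_1 = 1*1 + 0 = 1.
  i=2: a_2=4, p_2 = 4*4 + 3 = 19, q_2 = 4*1 + 1 = 5.
  i=3: a_3=1, p_3 = 1*19 + 4 = 23, q_3 = 1*5 + 1 = 6.
  i=4: a_4=1, p_4 = 1*23 + 19 = 42, q_4 = 1*6 + 5 = 11.
  i=5: a_5=5, p_5 = 5*42 + 23 = 233, q_5 = 5*11 + 6 = 61.
q_5 = 61 > 20, so the last convergent with denominator <= 20 is p_4/q_4 = 42/11.
The closest fraction with denominator <= 20 is either p_4/q_4 or the intermediate fraction (k*p_4 + p_3)/(k*q_4 + q_3) with the largest k >= 1 whose denominator stays <= 20; these approach x as k grows, and every other convergent or intermediate fraction in range is farther away.
Largest k: floor((20 - q_3)/q_4) = floor((20 - 6)/11) = 1.
That gives (1*42 + 23)/(1*11 + 6) = 65/17.
Compare the errors: |x - 42/11| = |1291*11 - 42*338|/(338*11) = 5/3718, and |x - 65/17| = |1291*17 - 65*338|/(338*17) = 23/5746.
Cross-multiplying, 5*5746 = 28730 < 85514 = 23*3718, so 5/3718 is smaller: the convergent 42/11 is closer to x than 65/17.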